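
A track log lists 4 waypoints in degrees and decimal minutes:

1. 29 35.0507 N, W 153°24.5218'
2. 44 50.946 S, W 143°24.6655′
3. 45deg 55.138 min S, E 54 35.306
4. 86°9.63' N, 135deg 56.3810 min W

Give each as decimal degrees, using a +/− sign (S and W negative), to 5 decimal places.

1. 29.58418, -153.40870
2. -44.84910, -143.41109
3. -45.91897, 54.58843
4. 86.16050, -135.93968

Point 1:
  Lat: 35.0507′ = 0.584178°; total 29.584178
  N → positive
  Longitude: 153 + 24.5218/60 = 153.408697
  W → negative
Point 2:
  φ: 44 + 50.946/60 = 44.849100
  hemisphere S, so the sign is −
  Longitude: 24.6655′ = 0.411092°; total 143.411092
  W ⇒ negate
Point 3:
  Lat: 55.138′ = 0.918967°; total 45.918967
  S → negative
  Lon: 54 + 35.306/60 = 54.588433
  E ⇒ keep positive
Point 4:
  Latitude: 86 + 9.63/60 = 86.160500
  N ⇒ keep positive
  λ: 56.381′ = 0.939683°; total 135.939683
  W → negative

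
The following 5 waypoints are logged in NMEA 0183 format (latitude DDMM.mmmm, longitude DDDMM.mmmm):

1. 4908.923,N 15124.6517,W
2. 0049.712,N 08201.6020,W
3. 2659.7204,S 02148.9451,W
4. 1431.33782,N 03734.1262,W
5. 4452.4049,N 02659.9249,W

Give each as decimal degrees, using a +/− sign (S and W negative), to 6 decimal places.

Point 1:
  φ: degrees = first 2 digits = 49, minutes = 8.923; 49 + 8.923/60 = 49.1487167
  N ⇒ keep positive
  Lon: split at 3 digits → 151° and 24.6517′; 151 + 24.6517/60 = 151.4108617
  W → negative
Point 2:
  φ: split at 2 digits → 00° and 49.712′; 0 + 49.712/60 = 0.8285333
  N ⇒ keep positive
  Lon: degrees = first 3 digits = 82, minutes = 1.602; 82 + 1.602/60 = 82.0267000
  W ⇒ negate
Point 3:
  Lat: split at 2 digits → 26° and 59.7204′; 26 + 59.7204/60 = 26.9953400
  hemisphere S, so the sign is −
  λ: split at 3 digits → 021° and 48.9451′; 21 + 48.9451/60 = 21.8157517
  W ⇒ negate
Point 4:
  φ: split at 2 digits → 14° and 31.33782′; 14 + 31.33782/60 = 14.5222970
  N ⇒ keep positive
  λ: degrees = first 3 digits = 37, minutes = 34.1262; 37 + 34.1262/60 = 37.5687700
  W → negative
Point 5:
  Latitude: split at 2 digits → 44° and 52.4049′; 44 + 52.4049/60 = 44.8734150
  N → positive
  Longitude: degrees = first 3 digits = 26, minutes = 59.9249; 26 + 59.9249/60 = 26.9987483
  hemisphere W, so the sign is −

1. 49.148717, -151.410862
2. 0.828533, -82.026700
3. -26.995340, -21.815752
4. 14.522297, -37.568770
5. 44.873415, -26.998748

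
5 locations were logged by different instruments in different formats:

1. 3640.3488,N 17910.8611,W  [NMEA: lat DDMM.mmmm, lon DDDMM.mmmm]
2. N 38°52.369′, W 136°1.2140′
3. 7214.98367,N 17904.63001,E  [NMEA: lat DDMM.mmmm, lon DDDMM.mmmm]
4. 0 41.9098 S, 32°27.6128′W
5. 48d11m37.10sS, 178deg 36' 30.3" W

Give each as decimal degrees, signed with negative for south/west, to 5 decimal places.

1. 36.67248, -179.18102
2. 38.87282, -136.02023
3. 72.24973, 179.07717
4. -0.69850, -32.46021
5. -48.19364, -178.60842

Point 1:
  φ: degrees = first 2 digits = 36, minutes = 40.3488; 36 + 40.3488/60 = 36.672480
  N ⇒ keep positive
  λ: degrees = first 3 digits = 179, minutes = 10.8611; 179 + 10.8611/60 = 179.181018
  W → negative
Point 2:
  Lat: 52.369′ = 0.872817°; total 38.872817
  N ⇒ keep positive
  Lon: 1.214′ = 0.020233°; total 136.020233
  W → negative
Point 3:
  Lat: split at 2 digits → 72° and 14.98367′; 72 + 14.98367/60 = 72.249728
  N ⇒ keep positive
  Longitude: degrees = first 3 digits = 179, minutes = 4.63001; 179 + 4.63001/60 = 179.077167
  E → positive
Point 4:
  Latitude: 0 + 41.9098/60 = 0.698497
  S → negative
  Lon: 32 + 27.6128/60 = 32.460213
  hemisphere W, so the sign is −
Point 5:
  Latitude: 11′ + 37.1″ = 11.61833′; 48 + 11.61833/60 = 48.193639
  S ⇒ negate
  Longitude: 178° + 36/60 + 30.3/3600 = 178 + 0.600000 + 0.008417 = 178.608417
  W → negative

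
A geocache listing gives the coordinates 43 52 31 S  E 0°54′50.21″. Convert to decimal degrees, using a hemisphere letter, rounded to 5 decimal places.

Lat: 43° + 52/60 + 31/3600 = 43 + 0.866667 + 0.008611 = 43.875278
Lon: 0° + 54/60 + 50.21/3600 = 0 + 0.900000 + 0.013947 = 0.913947

43.87528° S, 0.91395° E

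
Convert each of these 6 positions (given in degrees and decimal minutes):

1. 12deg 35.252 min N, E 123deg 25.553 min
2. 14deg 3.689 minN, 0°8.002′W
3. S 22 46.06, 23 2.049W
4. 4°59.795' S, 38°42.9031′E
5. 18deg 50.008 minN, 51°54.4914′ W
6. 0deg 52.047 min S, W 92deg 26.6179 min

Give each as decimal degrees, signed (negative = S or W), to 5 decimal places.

Point 1:
  Lat: 35.252′ = 0.587533°; total 12.587533
  N ⇒ keep positive
  λ: 123 + 25.553/60 = 123.425883
  E ⇒ keep positive
Point 2:
  φ: 14 + 3.689/60 = 14.061483
  N ⇒ keep positive
  λ: 0 + 8.002/60 = 0.133367
  hemisphere W, so the sign is −
Point 3:
  Latitude: 46.06′ = 0.767667°; total 22.767667
  S ⇒ negate
  Longitude: 2.049′ = 0.034150°; total 23.034150
  W → negative
Point 4:
  φ: 59.795′ = 0.996583°; total 4.996583
  S ⇒ negate
  Lon: 38 + 42.9031/60 = 38.715052
  E → positive
Point 5:
  φ: 18 + 50.008/60 = 18.833467
  N ⇒ keep positive
  Longitude: 51 + 54.4914/60 = 51.908190
  W ⇒ negate
Point 6:
  Lat: 52.047′ = 0.867450°; total 0.867450
  S ⇒ negate
  Lon: 92 + 26.6179/60 = 92.443632
  W → negative

1. 12.58753, 123.42588
2. 14.06148, -0.13337
3. -22.76767, -23.03415
4. -4.99658, 38.71505
5. 18.83347, -51.90819
6. -0.86745, -92.44363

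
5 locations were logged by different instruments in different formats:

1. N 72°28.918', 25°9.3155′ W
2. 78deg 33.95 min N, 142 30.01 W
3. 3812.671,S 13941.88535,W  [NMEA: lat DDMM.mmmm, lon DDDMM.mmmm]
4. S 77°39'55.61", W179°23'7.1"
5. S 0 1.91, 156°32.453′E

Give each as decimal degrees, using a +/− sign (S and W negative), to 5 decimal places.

1. 72.48197, -25.15526
2. 78.56583, -142.50017
3. -38.21118, -139.69809
4. -77.66545, -179.38531
5. -0.03183, 156.54088

Point 1:
  φ: 28.918′ = 0.481967°; total 72.481967
  N → positive
  Lon: 25 + 9.3155/60 = 25.155258
  hemisphere W, so the sign is −
Point 2:
  Lat: 78 + 33.95/60 = 78.565833
  N ⇒ keep positive
  Lon: 142 + 30.01/60 = 142.500167
  W ⇒ negate
Point 3:
  φ: split at 2 digits → 38° and 12.671′; 38 + 12.671/60 = 38.211183
  S ⇒ negate
  Lon: split at 3 digits → 139° and 41.88535′; 139 + 41.88535/60 = 139.698089
  W ⇒ negate
Point 4:
  Latitude: 77 + 39/60 + 55.61/3600 = 77.665447
  hemisphere S, so the sign is −
  λ: 23′ + 7.1″ = 23.11833′; 179 + 23.11833/60 = 179.385306
  hemisphere W, so the sign is −
Point 5:
  Latitude: 1.91′ = 0.031833°; total 0.031833
  S ⇒ negate
  Lon: 156 + 32.453/60 = 156.540883
  E ⇒ keep positive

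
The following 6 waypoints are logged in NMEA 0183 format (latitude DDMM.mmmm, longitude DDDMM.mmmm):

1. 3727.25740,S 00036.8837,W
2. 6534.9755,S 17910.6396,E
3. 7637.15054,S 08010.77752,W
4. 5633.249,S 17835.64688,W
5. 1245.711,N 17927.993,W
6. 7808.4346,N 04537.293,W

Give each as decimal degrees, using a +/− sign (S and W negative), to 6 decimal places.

1. -37.454290, -0.614728
2. -65.582925, 179.177327
3. -76.619176, -80.179625
4. -56.554150, -178.594115
5. 12.761850, -179.466550
6. 78.140577, -45.621550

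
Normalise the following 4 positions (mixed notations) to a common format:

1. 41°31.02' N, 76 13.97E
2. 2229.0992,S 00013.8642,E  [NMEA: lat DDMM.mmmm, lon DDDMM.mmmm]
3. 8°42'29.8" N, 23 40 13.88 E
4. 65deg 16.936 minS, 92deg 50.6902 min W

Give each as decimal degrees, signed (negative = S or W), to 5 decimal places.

1. 41.51700, 76.23283
2. -22.48499, 0.23107
3. 8.70828, 23.67052
4. -65.28227, -92.84484

Point 1:
  Lat: 41 + 31.02/60 = 41.517000
  N ⇒ keep positive
  Lon: 76 + 13.97/60 = 76.232833
  E → positive
Point 2:
  φ: split at 2 digits → 22° and 29.0992′; 22 + 29.0992/60 = 22.484987
  S ⇒ negate
  Lon: degrees = first 3 digits = 0, minutes = 13.8642; 0 + 13.8642/60 = 0.231070
  E ⇒ keep positive
Point 3:
  Lat: 42′ + 29.8″ = 42.49667′; 8 + 42.49667/60 = 8.708278
  N → positive
  λ: 40′ + 13.88″ = 40.23133′; 23 + 40.23133/60 = 23.670522
  E → positive
Point 4:
  Lat: 65 + 16.936/60 = 65.282267
  S ⇒ negate
  Lon: 92 + 50.6902/60 = 92.844837
  W ⇒ negate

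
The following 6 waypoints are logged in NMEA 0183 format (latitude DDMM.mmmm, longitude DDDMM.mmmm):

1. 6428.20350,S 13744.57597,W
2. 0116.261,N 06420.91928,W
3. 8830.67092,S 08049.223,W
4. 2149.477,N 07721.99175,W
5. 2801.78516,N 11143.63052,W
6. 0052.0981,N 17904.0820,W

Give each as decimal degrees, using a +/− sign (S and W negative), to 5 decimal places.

1. -64.47006, -137.74293
2. 1.27102, -64.34865
3. -88.51118, -80.82038
4. 21.82462, -77.36653
5. 28.02975, -111.72718
6. 0.86830, -179.06803

Point 1:
  φ: split at 2 digits → 64° and 28.2035′; 64 + 28.2035/60 = 64.470058
  hemisphere S, so the sign is −
  λ: degrees = first 3 digits = 137, minutes = 44.57597; 137 + 44.57597/60 = 137.742933
  W → negative
Point 2:
  Latitude: degrees = first 2 digits = 1, minutes = 16.261; 1 + 16.261/60 = 1.271017
  N → positive
  Longitude: split at 3 digits → 064° and 20.91928′; 64 + 20.91928/60 = 64.348655
  hemisphere W, so the sign is −
Point 3:
  Lat: degrees = first 2 digits = 88, minutes = 30.67092; 88 + 30.67092/60 = 88.511182
  hemisphere S, so the sign is −
  λ: degrees = first 3 digits = 80, minutes = 49.223; 80 + 49.223/60 = 80.820383
  W → negative
Point 4:
  Lat: degrees = first 2 digits = 21, minutes = 49.477; 21 + 49.477/60 = 21.824617
  N → positive
  Lon: degrees = first 3 digits = 77, minutes = 21.99175; 77 + 21.99175/60 = 77.366529
  W ⇒ negate
Point 5:
  Latitude: split at 2 digits → 28° and 1.78516′; 28 + 1.78516/60 = 28.029753
  N ⇒ keep positive
  Longitude: split at 3 digits → 111° and 43.63052′; 111 + 43.63052/60 = 111.727175
  hemisphere W, so the sign is −
Point 6:
  Lat: split at 2 digits → 00° and 52.0981′; 0 + 52.0981/60 = 0.868302
  N ⇒ keep positive
  Lon: degrees = first 3 digits = 179, minutes = 4.082; 179 + 4.082/60 = 179.068033
  W → negative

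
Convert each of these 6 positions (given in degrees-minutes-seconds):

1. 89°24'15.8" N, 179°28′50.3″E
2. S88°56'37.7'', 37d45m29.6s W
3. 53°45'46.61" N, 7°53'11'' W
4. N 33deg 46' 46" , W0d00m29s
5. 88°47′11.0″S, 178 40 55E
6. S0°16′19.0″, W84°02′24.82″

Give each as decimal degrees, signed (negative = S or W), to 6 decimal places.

1. 89.404389, 179.480639
2. -88.943806, -37.758222
3. 53.762947, -7.886389
4. 33.779444, -0.008056
5. -88.786389, 178.681944
6. -0.271944, -84.040228

Point 1:
  Lat: 24′ + 15.8″ = 24.26333′; 89 + 24.26333/60 = 89.4043889
  N → positive
  Longitude: 179 + 28/60 + 50.3/3600 = 179.4806389
  E ⇒ keep positive
Point 2:
  φ: 88° + 56/60 + 37.7/3600 = 88 + 0.933333 + 0.010472 = 88.9438056
  S → negative
  λ: 45′ + 29.6″ = 45.49333′; 37 + 45.49333/60 = 37.7582222
  W → negative
Point 3:
  φ: 53° + 45/60 + 46.61/3600 = 53 + 0.750000 + 0.012947 = 53.7629472
  N ⇒ keep positive
  Longitude: 53′ + 11″ = 53.18333′; 7 + 53.18333/60 = 7.8863889
  W ⇒ negate
Point 4:
  φ: 33 + 46/60 + 46/3600 = 33.7794444
  N ⇒ keep positive
  Longitude: 0 + 0/60 + 29/3600 = 0.0080556
  W → negative
Point 5:
  Latitude: 88 + 47/60 + 11/3600 = 88.7863889
  S ⇒ negate
  Lon: 178 + 40/60 + 55/3600 = 178.6819444
  E → positive
Point 6:
  Latitude: 0° + 16/60 + 19/3600 = 0 + 0.266667 + 0.005278 = 0.2719444
  hemisphere S, so the sign is −
  Longitude: 84° + 2/60 + 24.82/3600 = 84 + 0.033333 + 0.006894 = 84.0402278
  W ⇒ negate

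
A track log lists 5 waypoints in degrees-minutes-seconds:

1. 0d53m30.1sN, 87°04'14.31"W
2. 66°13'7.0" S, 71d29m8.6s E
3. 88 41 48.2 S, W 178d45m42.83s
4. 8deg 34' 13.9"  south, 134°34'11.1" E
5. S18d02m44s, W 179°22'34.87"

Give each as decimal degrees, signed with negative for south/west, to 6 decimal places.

1. 0.891694, -87.070642
2. -66.218611, 71.485722
3. -88.696722, -178.761897
4. -8.570528, 134.569750
5. -18.045556, -179.376353

Point 1:
  Lat: 0° + 53/60 + 30.1/3600 = 0 + 0.883333 + 0.008361 = 0.8916944
  N ⇒ keep positive
  Longitude: 87 + 4/60 + 14.31/3600 = 87.0706417
  W → negative
Point 2:
  φ: 66 + 13/60 + 7/3600 = 66.2186111
  S → negative
  Longitude: 29′ + 8.6″ = 29.14333′; 71 + 29.14333/60 = 71.4857222
  E ⇒ keep positive
Point 3:
  φ: 41′ + 48.2″ = 41.80333′; 88 + 41.80333/60 = 88.6967222
  hemisphere S, so the sign is −
  Lon: 45′ + 42.83″ = 45.71383′; 178 + 45.71383/60 = 178.7618972
  W ⇒ negate
Point 4:
  Lat: 8° + 34/60 + 13.9/3600 = 8 + 0.566667 + 0.003861 = 8.5705278
  S → negative
  λ: 134 + 34/60 + 11.1/3600 = 134.5697500
  E ⇒ keep positive
Point 5:
  Lat: 18° + 2/60 + 44/3600 = 18 + 0.033333 + 0.012222 = 18.0455556
  S → negative
  Lon: 22′ + 34.87″ = 22.58117′; 179 + 22.58117/60 = 179.3763528
  hemisphere W, so the sign is −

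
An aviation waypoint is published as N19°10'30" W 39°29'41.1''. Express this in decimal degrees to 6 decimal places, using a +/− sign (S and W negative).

Latitude: 19° + 10/60 + 30/3600 = 19 + 0.166667 + 0.008333 = 19.1750000
N → positive
Longitude: 39° + 29/60 + 41.1/3600 = 39 + 0.483333 + 0.011417 = 39.4947500
W ⇒ negate

19.175000, -39.494750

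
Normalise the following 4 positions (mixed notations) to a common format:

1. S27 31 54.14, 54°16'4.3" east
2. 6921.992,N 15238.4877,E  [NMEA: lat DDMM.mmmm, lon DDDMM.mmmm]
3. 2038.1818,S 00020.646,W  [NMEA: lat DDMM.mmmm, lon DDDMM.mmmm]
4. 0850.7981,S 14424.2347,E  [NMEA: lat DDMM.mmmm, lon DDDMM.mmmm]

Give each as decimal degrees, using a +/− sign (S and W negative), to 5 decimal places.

Point 1:
  φ: 31′ + 54.14″ = 31.90233′; 27 + 31.90233/60 = 27.531706
  S ⇒ negate
  Lon: 54 + 16/60 + 4.3/3600 = 54.267861
  E → positive
Point 2:
  φ: degrees = first 2 digits = 69, minutes = 21.992; 69 + 21.992/60 = 69.366533
  N ⇒ keep positive
  Lon: split at 3 digits → 152° and 38.4877′; 152 + 38.4877/60 = 152.641462
  E ⇒ keep positive
Point 3:
  Lat: split at 2 digits → 20° and 38.1818′; 20 + 38.1818/60 = 20.636363
  hemisphere S, so the sign is −
  Longitude: split at 3 digits → 000° and 20.646′; 0 + 20.646/60 = 0.344100
  W ⇒ negate
Point 4:
  φ: split at 2 digits → 08° and 50.7981′; 8 + 50.7981/60 = 8.846635
  S ⇒ negate
  Lon: degrees = first 3 digits = 144, minutes = 24.2347; 144 + 24.2347/60 = 144.403912
  E ⇒ keep positive

1. -27.53171, 54.26786
2. 69.36653, 152.64146
3. -20.63636, -0.34410
4. -8.84664, 144.40391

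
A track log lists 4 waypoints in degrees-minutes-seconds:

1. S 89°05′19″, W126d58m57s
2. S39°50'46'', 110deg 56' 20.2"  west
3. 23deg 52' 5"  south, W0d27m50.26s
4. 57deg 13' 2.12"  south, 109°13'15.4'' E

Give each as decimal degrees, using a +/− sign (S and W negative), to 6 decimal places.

1. -89.088611, -126.982500
2. -39.846111, -110.938944
3. -23.868056, -0.463961
4. -57.217256, 109.220944

Point 1:
  Latitude: 89° + 5/60 + 19/3600 = 89 + 0.083333 + 0.005278 = 89.0886111
  S → negative
  Longitude: 126 + 58/60 + 57/3600 = 126.9825000
  W → negative
Point 2:
  φ: 50′ + 46″ = 50.76667′; 39 + 50.76667/60 = 39.8461111
  hemisphere S, so the sign is −
  Lon: 110° + 56/60 + 20.2/3600 = 110 + 0.933333 + 0.005611 = 110.9389444
  hemisphere W, so the sign is −
Point 3:
  Lat: 23 + 52/60 + 5/3600 = 23.8680556
  S ⇒ negate
  Longitude: 0 + 27/60 + 50.26/3600 = 0.4639611
  W ⇒ negate
Point 4:
  Latitude: 13′ + 2.12″ = 13.03533′; 57 + 13.03533/60 = 57.2172556
  S → negative
  λ: 109° + 13/60 + 15.4/3600 = 109 + 0.216667 + 0.004278 = 109.2209444
  E ⇒ keep positive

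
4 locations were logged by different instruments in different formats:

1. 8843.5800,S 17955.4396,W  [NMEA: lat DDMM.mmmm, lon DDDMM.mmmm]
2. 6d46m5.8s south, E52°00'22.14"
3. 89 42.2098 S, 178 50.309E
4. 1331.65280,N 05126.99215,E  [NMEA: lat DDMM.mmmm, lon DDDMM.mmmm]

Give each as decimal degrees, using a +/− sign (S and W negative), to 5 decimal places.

1. -88.72633, -179.92399
2. -6.76828, 52.00615
3. -89.70350, 178.83848
4. 13.52755, 51.44987

Point 1:
  φ: split at 2 digits → 88° and 43.58′; 88 + 43.58/60 = 88.726333
  S → negative
  λ: split at 3 digits → 179° and 55.4396′; 179 + 55.4396/60 = 179.923993
  hemisphere W, so the sign is −
Point 2:
  φ: 6° + 46/60 + 5.8/3600 = 6 + 0.766667 + 0.001611 = 6.768278
  S → negative
  λ: 52 + 0/60 + 22.14/3600 = 52.006150
  E ⇒ keep positive
Point 3:
  Lat: 89 + 42.2098/60 = 89.703497
  S ⇒ negate
  Longitude: 50.309′ = 0.838483°; total 178.838483
  E → positive
Point 4:
  Latitude: split at 2 digits → 13° and 31.6528′; 13 + 31.6528/60 = 13.527547
  N ⇒ keep positive
  Lon: split at 3 digits → 051° and 26.99215′; 51 + 26.99215/60 = 51.449869
  E → positive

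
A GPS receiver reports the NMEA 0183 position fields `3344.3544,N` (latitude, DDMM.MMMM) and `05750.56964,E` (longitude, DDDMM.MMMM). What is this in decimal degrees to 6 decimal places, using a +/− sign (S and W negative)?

33.739240, 57.842827

Lat: split at 2 digits → 33° and 44.3544′; 33 + 44.3544/60 = 33.7392400
N → positive
λ: degrees = first 3 digits = 57, minutes = 50.56964; 57 + 50.56964/60 = 57.8428273
E → positive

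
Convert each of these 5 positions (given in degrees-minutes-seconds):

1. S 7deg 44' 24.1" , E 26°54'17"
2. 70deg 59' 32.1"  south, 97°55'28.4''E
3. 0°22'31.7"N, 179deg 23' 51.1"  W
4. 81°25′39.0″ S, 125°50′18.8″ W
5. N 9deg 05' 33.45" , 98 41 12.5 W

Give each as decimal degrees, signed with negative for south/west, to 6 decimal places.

Point 1:
  Lat: 7 + 44/60 + 24.1/3600 = 7.7400278
  hemisphere S, so the sign is −
  λ: 26° + 54/60 + 17/3600 = 26 + 0.900000 + 0.004722 = 26.9047222
  E ⇒ keep positive
Point 2:
  Lat: 70° + 59/60 + 32.1/3600 = 70 + 0.983333 + 0.008917 = 70.9922500
  S ⇒ negate
  Lon: 97° + 55/60 + 28.4/3600 = 97 + 0.916667 + 0.007889 = 97.9245556
  E ⇒ keep positive
Point 3:
  φ: 0° + 22/60 + 31.7/3600 = 0 + 0.366667 + 0.008806 = 0.3754722
  N → positive
  λ: 23′ + 51.1″ = 23.85167′; 179 + 23.85167/60 = 179.3975278
  W ⇒ negate
Point 4:
  φ: 25′ + 39″ = 25.65000′; 81 + 25.65000/60 = 81.4275000
  hemisphere S, so the sign is −
  λ: 50′ + 18.8″ = 50.31333′; 125 + 50.31333/60 = 125.8385556
  W ⇒ negate
Point 5:
  Latitude: 9 + 5/60 + 33.45/3600 = 9.0926250
  N → positive
  λ: 98 + 41/60 + 12.5/3600 = 98.6868056
  W → negative

1. -7.740028, 26.904722
2. -70.992250, 97.924556
3. 0.375472, -179.397528
4. -81.427500, -125.838556
5. 9.092625, -98.686806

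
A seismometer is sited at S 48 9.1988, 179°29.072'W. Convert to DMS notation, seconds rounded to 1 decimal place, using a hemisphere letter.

48°09′11.9″ S, 179°29′4.3″ W

Latitude: 9.19880′ → 9′ and 0.19880 × 60 = 11.928″
λ: fractional minutes 0.07200 × 60 = 4.320″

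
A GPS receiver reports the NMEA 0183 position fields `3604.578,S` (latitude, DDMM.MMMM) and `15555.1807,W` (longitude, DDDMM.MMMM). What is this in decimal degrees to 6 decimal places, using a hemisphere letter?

36.076300° S, 155.919678° W

φ: split at 2 digits → 36° and 4.578′; 36 + 4.578/60 = 36.0763000
Longitude: split at 3 digits → 155° and 55.1807′; 155 + 55.1807/60 = 155.9196783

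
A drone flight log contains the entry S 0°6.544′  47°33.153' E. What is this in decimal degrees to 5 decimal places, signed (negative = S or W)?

Latitude: 0 + 6.544/60 = 0.109067
S ⇒ negate
Lon: 33.153′ = 0.552550°; total 47.552550
E ⇒ keep positive

-0.10907, 47.55255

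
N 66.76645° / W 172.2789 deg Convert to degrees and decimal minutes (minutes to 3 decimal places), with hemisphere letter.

Latitude: minutes = (66.766450 − 66) × 60 = 45.98700
Lon: fractional part 0.278900 → 16.73400 minutes

66° 45.987′ N, 172° 16.734′ W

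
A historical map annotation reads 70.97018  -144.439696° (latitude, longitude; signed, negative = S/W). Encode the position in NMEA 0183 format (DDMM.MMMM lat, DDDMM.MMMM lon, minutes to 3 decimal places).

7058.211,N / 14426.382,W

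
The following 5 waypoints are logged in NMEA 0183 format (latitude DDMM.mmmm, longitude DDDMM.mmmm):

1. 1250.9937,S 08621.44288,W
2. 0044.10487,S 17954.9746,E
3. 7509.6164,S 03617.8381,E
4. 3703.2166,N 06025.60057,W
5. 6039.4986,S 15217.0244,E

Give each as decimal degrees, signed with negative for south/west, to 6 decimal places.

1. -12.849895, -86.357381
2. -0.735081, 179.916243
3. -75.160273, 36.297302
4. 37.053610, -60.426676
5. -60.658310, 152.283740

Point 1:
  φ: split at 2 digits → 12° and 50.9937′; 12 + 50.9937/60 = 12.8498950
  hemisphere S, so the sign is −
  λ: degrees = first 3 digits = 86, minutes = 21.44288; 86 + 21.44288/60 = 86.3573813
  hemisphere W, so the sign is −
Point 2:
  φ: degrees = first 2 digits = 0, minutes = 44.10487; 0 + 44.10487/60 = 0.7350812
  hemisphere S, so the sign is −
  λ: degrees = first 3 digits = 179, minutes = 54.9746; 179 + 54.9746/60 = 179.9162433
  E ⇒ keep positive
Point 3:
  Lat: split at 2 digits → 75° and 9.6164′; 75 + 9.6164/60 = 75.1602733
  hemisphere S, so the sign is −
  Lon: degrees = first 3 digits = 36, minutes = 17.8381; 36 + 17.8381/60 = 36.2973017
  E ⇒ keep positive
Point 4:
  φ: split at 2 digits → 37° and 3.2166′; 37 + 3.2166/60 = 37.0536100
  N ⇒ keep positive
  Lon: split at 3 digits → 060° and 25.60057′; 60 + 25.60057/60 = 60.4266762
  W → negative
Point 5:
  φ: split at 2 digits → 60° and 39.4986′; 60 + 39.4986/60 = 60.6583100
  S ⇒ negate
  λ: split at 3 digits → 152° and 17.0244′; 152 + 17.0244/60 = 152.2837400
  E → positive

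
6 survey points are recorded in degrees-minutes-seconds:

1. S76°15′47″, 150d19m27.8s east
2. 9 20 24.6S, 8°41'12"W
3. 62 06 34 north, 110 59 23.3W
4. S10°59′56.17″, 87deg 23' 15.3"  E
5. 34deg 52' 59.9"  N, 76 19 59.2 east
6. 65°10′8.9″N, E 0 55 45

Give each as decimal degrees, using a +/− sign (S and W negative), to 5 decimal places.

Point 1:
  φ: 76 + 15/60 + 47/3600 = 76.263056
  S → negative
  λ: 150 + 19/60 + 27.8/3600 = 150.324389
  E ⇒ keep positive
Point 2:
  Latitude: 20′ + 24.6″ = 20.41000′; 9 + 20.41000/60 = 9.340167
  S → negative
  Longitude: 8° + 41/60 + 12/3600 = 8 + 0.683333 + 0.003333 = 8.686667
  W → negative
Point 3:
  Lat: 62° + 6/60 + 34/3600 = 62 + 0.100000 + 0.009444 = 62.109444
  N → positive
  λ: 110° + 59/60 + 23.3/3600 = 110 + 0.983333 + 0.006472 = 110.989806
  W → negative
Point 4:
  Lat: 10° + 59/60 + 56.17/3600 = 10 + 0.983333 + 0.015603 = 10.998936
  S ⇒ negate
  λ: 87° + 23/60 + 15.3/3600 = 87 + 0.383333 + 0.004250 = 87.387583
  E → positive
Point 5:
  Lat: 34° + 52/60 + 59.9/3600 = 34 + 0.866667 + 0.016639 = 34.883306
  N → positive
  Lon: 19′ + 59.2″ = 19.98667′; 76 + 19.98667/60 = 76.333111
  E → positive
Point 6:
  Lat: 10′ + 8.9″ = 10.14833′; 65 + 10.14833/60 = 65.169139
  N ⇒ keep positive
  λ: 0° + 55/60 + 45/3600 = 0 + 0.916667 + 0.012500 = 0.929167
  E ⇒ keep positive

1. -76.26306, 150.32439
2. -9.34017, -8.68667
3. 62.10944, -110.98981
4. -10.99894, 87.38758
5. 34.88331, 76.33311
6. 65.16914, 0.92917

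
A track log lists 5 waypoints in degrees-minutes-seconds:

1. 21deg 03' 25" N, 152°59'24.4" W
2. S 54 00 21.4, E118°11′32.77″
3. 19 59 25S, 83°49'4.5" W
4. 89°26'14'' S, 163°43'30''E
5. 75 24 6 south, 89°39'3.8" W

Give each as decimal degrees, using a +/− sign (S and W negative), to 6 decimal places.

1. 21.056944, -152.990111
2. -54.005944, 118.192436
3. -19.990278, -83.817917
4. -89.437222, 163.725000
5. -75.401667, -89.651056

Point 1:
  Latitude: 21° + 3/60 + 25/3600 = 21 + 0.050000 + 0.006944 = 21.0569444
  N ⇒ keep positive
  Longitude: 152 + 59/60 + 24.4/3600 = 152.9901111
  hemisphere W, so the sign is −
Point 2:
  Lat: 54° + 0/60 + 21.4/3600 = 54 + 0.000000 + 0.005944 = 54.0059444
  S ⇒ negate
  Longitude: 118° + 11/60 + 32.77/3600 = 118 + 0.183333 + 0.009103 = 118.1924361
  E → positive
Point 3:
  Latitude: 19° + 59/60 + 25/3600 = 19 + 0.983333 + 0.006944 = 19.9902778
  S → negative
  λ: 83 + 49/60 + 4.5/3600 = 83.8179167
  hemisphere W, so the sign is −
Point 4:
  φ: 26′ + 14″ = 26.23333′; 89 + 26.23333/60 = 89.4372222
  S ⇒ negate
  λ: 43′ + 30″ = 43.50000′; 163 + 43.50000/60 = 163.7250000
  E ⇒ keep positive
Point 5:
  φ: 24′ + 6″ = 24.10000′; 75 + 24.10000/60 = 75.4016667
  S → negative
  Lon: 89° + 39/60 + 3.8/3600 = 89 + 0.650000 + 0.001056 = 89.6510556
  W ⇒ negate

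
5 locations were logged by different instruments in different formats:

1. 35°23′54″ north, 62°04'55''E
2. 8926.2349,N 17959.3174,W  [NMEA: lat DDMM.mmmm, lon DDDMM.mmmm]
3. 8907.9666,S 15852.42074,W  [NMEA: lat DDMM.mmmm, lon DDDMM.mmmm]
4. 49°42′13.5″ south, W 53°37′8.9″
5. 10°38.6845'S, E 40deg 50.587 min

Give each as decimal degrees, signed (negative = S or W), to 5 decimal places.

1. 35.39833, 62.08194
2. 89.43725, -179.98862
3. -89.13278, -158.87368
4. -49.70375, -53.61914
5. -10.64474, 40.84312

Point 1:
  φ: 35° + 23/60 + 54/3600 = 35 + 0.383333 + 0.015000 = 35.398333
  N ⇒ keep positive
  Lon: 62° + 4/60 + 55/3600 = 62 + 0.066667 + 0.015278 = 62.081944
  E ⇒ keep positive
Point 2:
  φ: degrees = first 2 digits = 89, minutes = 26.2349; 89 + 26.2349/60 = 89.437248
  N → positive
  Lon: degrees = first 3 digits = 179, minutes = 59.3174; 179 + 59.3174/60 = 179.988623
  hemisphere W, so the sign is −
Point 3:
  Lat: degrees = first 2 digits = 89, minutes = 7.9666; 89 + 7.9666/60 = 89.132777
  hemisphere S, so the sign is −
  Lon: degrees = first 3 digits = 158, minutes = 52.42074; 158 + 52.42074/60 = 158.873679
  W ⇒ negate
Point 4:
  φ: 49 + 42/60 + 13.5/3600 = 49.703750
  S ⇒ negate
  λ: 37′ + 8.9″ = 37.14833′; 53 + 37.14833/60 = 53.619139
  W ⇒ negate
Point 5:
  φ: 38.6845′ = 0.644742°; total 10.644742
  S → negative
  Lon: 40 + 50.587/60 = 40.843117
  E ⇒ keep positive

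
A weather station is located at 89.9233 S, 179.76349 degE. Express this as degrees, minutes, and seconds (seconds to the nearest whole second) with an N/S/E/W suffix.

89°55′24″ S, 179°45′49″ E

Latitude: 0.923300° → 55.39800′; 0.39800 × 60 = 23.88″
Lon: 0.763490 × 60 = 45.80940′ → 45′, remainder × 60 = 48.56″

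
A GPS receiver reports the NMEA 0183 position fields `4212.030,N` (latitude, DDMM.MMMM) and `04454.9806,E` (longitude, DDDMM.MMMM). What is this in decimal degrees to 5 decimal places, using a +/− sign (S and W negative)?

42.20050, 44.91634

Latitude: split at 2 digits → 42° and 12.03′; 42 + 12.03/60 = 42.200500
N → positive
λ: split at 3 digits → 044° and 54.9806′; 44 + 54.9806/60 = 44.916343
E → positive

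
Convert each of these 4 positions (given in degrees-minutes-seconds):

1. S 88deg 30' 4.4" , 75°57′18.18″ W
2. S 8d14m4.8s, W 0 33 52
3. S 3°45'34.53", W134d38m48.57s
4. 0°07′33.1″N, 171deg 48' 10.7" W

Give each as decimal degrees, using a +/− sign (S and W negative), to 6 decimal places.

1. -88.501222, -75.955050
2. -8.234667, -0.564444
3. -3.759592, -134.646825
4. 0.125861, -171.802972

Point 1:
  φ: 88 + 30/60 + 4.4/3600 = 88.5012222
  hemisphere S, so the sign is −
  Longitude: 57′ + 18.18″ = 57.30300′; 75 + 57.30300/60 = 75.9550500
  hemisphere W, so the sign is −
Point 2:
  Latitude: 8° + 14/60 + 4.8/3600 = 8 + 0.233333 + 0.001333 = 8.2346667
  hemisphere S, so the sign is −
  λ: 0° + 33/60 + 52/3600 = 0 + 0.550000 + 0.014444 = 0.5644444
  W → negative
Point 3:
  Latitude: 45′ + 34.53″ = 45.57550′; 3 + 45.57550/60 = 3.7595917
  hemisphere S, so the sign is −
  Longitude: 134° + 38/60 + 48.57/3600 = 134 + 0.633333 + 0.013492 = 134.6468250
  W ⇒ negate
Point 4:
  Latitude: 7′ + 33.1″ = 7.55167′; 0 + 7.55167/60 = 0.1258611
  N → positive
  Longitude: 171 + 48/60 + 10.7/3600 = 171.8029722
  W ⇒ negate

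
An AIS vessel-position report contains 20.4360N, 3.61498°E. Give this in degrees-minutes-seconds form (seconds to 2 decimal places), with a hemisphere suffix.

φ: 0.436000 × 60 = 26.16000′ → 26′, remainder × 60 = 9.6000″
Longitude: 0.614980° → 36.89880′; 0.89880 × 60 = 53.9280″

20°26′9.60″ N, 3°36′53.93″ E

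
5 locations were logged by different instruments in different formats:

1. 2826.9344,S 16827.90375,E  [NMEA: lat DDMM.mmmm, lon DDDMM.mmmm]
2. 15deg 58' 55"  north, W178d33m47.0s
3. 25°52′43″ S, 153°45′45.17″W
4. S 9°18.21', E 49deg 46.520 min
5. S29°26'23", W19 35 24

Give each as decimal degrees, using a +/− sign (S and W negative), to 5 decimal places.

Point 1:
  φ: split at 2 digits → 28° and 26.9344′; 28 + 26.9344/60 = 28.448907
  hemisphere S, so the sign is −
  Lon: degrees = first 3 digits = 168, minutes = 27.90375; 168 + 27.90375/60 = 168.465063
  E ⇒ keep positive
Point 2:
  Lat: 58′ + 55″ = 58.91667′; 15 + 58.91667/60 = 15.981944
  N → positive
  Longitude: 178° + 33/60 + 47/3600 = 178 + 0.550000 + 0.013056 = 178.563056
  hemisphere W, so the sign is −
Point 3:
  φ: 52′ + 43″ = 52.71667′; 25 + 52.71667/60 = 25.878611
  hemisphere S, so the sign is −
  Lon: 45′ + 45.17″ = 45.75283′; 153 + 45.75283/60 = 153.762547
  W ⇒ negate
Point 4:
  Latitude: 18.21′ = 0.303500°; total 9.303500
  hemisphere S, so the sign is −
  Lon: 46.52′ = 0.775333°; total 49.775333
  E → positive
Point 5:
  φ: 26′ + 23″ = 26.38333′; 29 + 26.38333/60 = 29.439722
  S ⇒ negate
  Longitude: 19 + 35/60 + 24/3600 = 19.590000
  hemisphere W, so the sign is −

1. -28.44891, 168.46506
2. 15.98194, -178.56306
3. -25.87861, -153.76255
4. -9.30350, 49.77533
5. -29.43972, -19.59000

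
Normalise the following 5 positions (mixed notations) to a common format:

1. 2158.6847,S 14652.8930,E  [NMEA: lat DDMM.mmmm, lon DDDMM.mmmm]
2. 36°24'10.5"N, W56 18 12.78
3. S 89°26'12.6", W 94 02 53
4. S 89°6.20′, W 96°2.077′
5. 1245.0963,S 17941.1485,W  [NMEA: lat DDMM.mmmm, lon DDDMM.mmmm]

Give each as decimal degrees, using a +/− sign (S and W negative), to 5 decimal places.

Point 1:
  Latitude: split at 2 digits → 21° and 58.6847′; 21 + 58.6847/60 = 21.978078
  hemisphere S, so the sign is −
  Longitude: split at 3 digits → 146° and 52.893′; 146 + 52.893/60 = 146.881550
  E → positive
Point 2:
  Latitude: 36 + 24/60 + 10.5/3600 = 36.402917
  N → positive
  λ: 56° + 18/60 + 12.78/3600 = 56 + 0.300000 + 0.003550 = 56.303550
  hemisphere W, so the sign is −
Point 3:
  Lat: 89 + 26/60 + 12.6/3600 = 89.436833
  hemisphere S, so the sign is −
  λ: 94 + 2/60 + 53/3600 = 94.048056
  W ⇒ negate
Point 4:
  Lat: 89 + 6.2/60 = 89.103333
  S ⇒ negate
  λ: 96 + 2.077/60 = 96.034617
  W ⇒ negate
Point 5:
  Lat: split at 2 digits → 12° and 45.0963′; 12 + 45.0963/60 = 12.751605
  S → negative
  λ: split at 3 digits → 179° and 41.1485′; 179 + 41.1485/60 = 179.685808
  W ⇒ negate

1. -21.97808, 146.88155
2. 36.40292, -56.30355
3. -89.43683, -94.04806
4. -89.10333, -96.03462
5. -12.75161, -179.68581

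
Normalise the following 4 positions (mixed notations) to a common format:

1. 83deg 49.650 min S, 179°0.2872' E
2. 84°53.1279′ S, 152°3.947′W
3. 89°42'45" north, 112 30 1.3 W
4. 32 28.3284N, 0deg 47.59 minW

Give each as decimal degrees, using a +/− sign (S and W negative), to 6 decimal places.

Point 1:
  Lat: 49.65′ = 0.827500°; total 83.8275000
  S ⇒ negate
  λ: 0.2872′ = 0.004787°; total 179.0047867
  E → positive
Point 2:
  φ: 53.1279′ = 0.885465°; total 84.8854650
  S ⇒ negate
  λ: 152 + 3.947/60 = 152.0657833
  W ⇒ negate
Point 3:
  Lat: 89 + 42/60 + 45/3600 = 89.7125000
  N ⇒ keep positive
  Lon: 112 + 30/60 + 1.3/3600 = 112.5003611
  hemisphere W, so the sign is −
Point 4:
  Lat: 28.3284′ = 0.472140°; total 32.4721400
  N ⇒ keep positive
  λ: 0 + 47.59/60 = 0.7931667
  W → negative

1. -83.827500, 179.004787
2. -84.885465, -152.065783
3. 89.712500, -112.500361
4. 32.472140, -0.793167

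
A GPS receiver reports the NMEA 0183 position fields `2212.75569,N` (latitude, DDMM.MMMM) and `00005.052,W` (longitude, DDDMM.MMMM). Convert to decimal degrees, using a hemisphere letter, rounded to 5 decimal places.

22.21259° N, 0.08420° W

Latitude: split at 2 digits → 22° and 12.75569′; 22 + 12.75569/60 = 22.212595
Longitude: split at 3 digits → 000° and 5.052′; 0 + 5.052/60 = 0.084200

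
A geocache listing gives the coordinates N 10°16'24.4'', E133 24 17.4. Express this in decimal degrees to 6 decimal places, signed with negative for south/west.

10.273444, 133.404833

φ: 16′ + 24.4″ = 16.40667′; 10 + 16.40667/60 = 10.2734444
N ⇒ keep positive
λ: 133 + 24/60 + 17.4/3600 = 133.4048333
E ⇒ keep positive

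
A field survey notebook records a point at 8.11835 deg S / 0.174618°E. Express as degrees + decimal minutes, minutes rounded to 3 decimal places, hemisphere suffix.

8° 7.101′ S, 0° 10.477′ E

Lat: minutes = (8.118350 − 8) × 60 = 7.10100
λ: 0° + 0.174618 × 60 = 0° 10.47708′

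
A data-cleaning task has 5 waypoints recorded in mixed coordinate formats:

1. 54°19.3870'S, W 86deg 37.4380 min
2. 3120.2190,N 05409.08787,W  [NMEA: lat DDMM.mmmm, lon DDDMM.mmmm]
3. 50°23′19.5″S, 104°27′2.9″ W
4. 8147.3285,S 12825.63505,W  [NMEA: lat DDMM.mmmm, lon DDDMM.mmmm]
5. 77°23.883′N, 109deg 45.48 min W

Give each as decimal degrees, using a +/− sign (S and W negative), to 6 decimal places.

1. -54.323117, -86.623967
2. 31.336983, -54.151465
3. -50.388750, -104.450806
4. -81.788808, -128.427251
5. 77.398050, -109.758000

Point 1:
  Latitude: 19.387′ = 0.323117°; total 54.3231167
  hemisphere S, so the sign is −
  Lon: 86 + 37.438/60 = 86.6239667
  W → negative
Point 2:
  Lat: split at 2 digits → 31° and 20.219′; 31 + 20.219/60 = 31.3369833
  N ⇒ keep positive
  λ: degrees = first 3 digits = 54, minutes = 9.08787; 54 + 9.08787/60 = 54.1514645
  W → negative
Point 3:
  Latitude: 50° + 23/60 + 19.5/3600 = 50 + 0.383333 + 0.005417 = 50.3887500
  S → negative
  Lon: 27′ + 2.9″ = 27.04833′; 104 + 27.04833/60 = 104.4508056
  W → negative
Point 4:
  φ: split at 2 digits → 81° and 47.3285′; 81 + 47.3285/60 = 81.7888083
  hemisphere S, so the sign is −
  Lon: degrees = first 3 digits = 128, minutes = 25.63505; 128 + 25.63505/60 = 128.4272508
  W ⇒ negate
Point 5:
  φ: 77 + 23.883/60 = 77.3980500
  N → positive
  Lon: 109 + 45.48/60 = 109.7580000
  hemisphere W, so the sign is −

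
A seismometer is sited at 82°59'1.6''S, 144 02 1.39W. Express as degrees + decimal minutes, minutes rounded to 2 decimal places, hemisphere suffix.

φ: seconds/60 = 0.02667; minutes = 59 + 0.02667 = 59.0267
Longitude: 2 + 1.39/60 = 2.0232′

82° 59.03′ S, 144° 2.02′ W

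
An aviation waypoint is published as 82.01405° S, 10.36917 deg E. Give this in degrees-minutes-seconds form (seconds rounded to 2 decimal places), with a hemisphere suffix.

82°00′50.58″ S, 10°22′9.01″ E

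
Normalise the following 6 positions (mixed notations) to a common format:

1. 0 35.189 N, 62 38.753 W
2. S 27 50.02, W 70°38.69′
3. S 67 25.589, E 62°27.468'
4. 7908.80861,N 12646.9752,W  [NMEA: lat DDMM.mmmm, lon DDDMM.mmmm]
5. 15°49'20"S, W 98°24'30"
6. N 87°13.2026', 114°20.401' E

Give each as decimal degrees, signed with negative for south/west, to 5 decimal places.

1. 0.58648, -62.64588
2. -27.83367, -70.64483
3. -67.42648, 62.45780
4. 79.14681, -126.78292
5. -15.82222, -98.40833
6. 87.22004, 114.34002

Point 1:
  Latitude: 0 + 35.189/60 = 0.586483
  N → positive
  λ: 62 + 38.753/60 = 62.645883
  W → negative
Point 2:
  Lat: 50.02′ = 0.833667°; total 27.833667
  S → negative
  Lon: 38.69′ = 0.644833°; total 70.644833
  W → negative
Point 3:
  φ: 67 + 25.589/60 = 67.426483
  S ⇒ negate
  Longitude: 62 + 27.468/60 = 62.457800
  E → positive
Point 4:
  φ: degrees = first 2 digits = 79, minutes = 8.80861; 79 + 8.80861/60 = 79.146810
  N → positive
  λ: degrees = first 3 digits = 126, minutes = 46.9752; 126 + 46.9752/60 = 126.782920
  W ⇒ negate
Point 5:
  Lat: 49′ + 20″ = 49.33333′; 15 + 49.33333/60 = 15.822222
  S → negative
  λ: 98° + 24/60 + 30/3600 = 98 + 0.400000 + 0.008333 = 98.408333
  hemisphere W, so the sign is −
Point 6:
  Latitude: 87 + 13.2026/60 = 87.220043
  N → positive
  Lon: 114 + 20.401/60 = 114.340017
  E ⇒ keep positive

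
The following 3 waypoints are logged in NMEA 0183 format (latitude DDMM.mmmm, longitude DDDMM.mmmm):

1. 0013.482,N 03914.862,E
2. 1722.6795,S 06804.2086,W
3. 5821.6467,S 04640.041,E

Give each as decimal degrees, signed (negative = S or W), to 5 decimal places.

1. 0.22470, 39.24770
2. -17.37799, -68.07014
3. -58.36078, 46.66735

Point 1:
  Latitude: split at 2 digits → 00° and 13.482′; 0 + 13.482/60 = 0.224700
  N → positive
  Lon: degrees = first 3 digits = 39, minutes = 14.862; 39 + 14.862/60 = 39.247700
  E ⇒ keep positive
Point 2:
  φ: degrees = first 2 digits = 17, minutes = 22.6795; 17 + 22.6795/60 = 17.377992
  S → negative
  Lon: degrees = first 3 digits = 68, minutes = 4.2086; 68 + 4.2086/60 = 68.070143
  hemisphere W, so the sign is −
Point 3:
  Latitude: degrees = first 2 digits = 58, minutes = 21.6467; 58 + 21.6467/60 = 58.360778
  hemisphere S, so the sign is −
  Longitude: degrees = first 3 digits = 46, minutes = 40.041; 46 + 40.041/60 = 46.667350
  E ⇒ keep positive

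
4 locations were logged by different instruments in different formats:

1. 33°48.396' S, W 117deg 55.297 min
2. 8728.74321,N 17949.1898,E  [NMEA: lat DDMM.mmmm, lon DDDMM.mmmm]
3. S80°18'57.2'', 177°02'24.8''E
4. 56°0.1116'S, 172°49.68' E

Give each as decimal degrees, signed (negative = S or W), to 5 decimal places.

Point 1:
  Lat: 33 + 48.396/60 = 33.806600
  S ⇒ negate
  λ: 55.297′ = 0.921617°; total 117.921617
  hemisphere W, so the sign is −
Point 2:
  φ: split at 2 digits → 87° and 28.74321′; 87 + 28.74321/60 = 87.479054
  N ⇒ keep positive
  Lon: degrees = first 3 digits = 179, minutes = 49.1898; 179 + 49.1898/60 = 179.819830
  E → positive
Point 3:
  Lat: 80 + 18/60 + 57.2/3600 = 80.315889
  S → negative
  Lon: 2′ + 24.8″ = 2.41333′; 177 + 2.41333/60 = 177.040222
  E → positive
Point 4:
  φ: 56 + 0.1116/60 = 56.001860
  hemisphere S, so the sign is −
  Lon: 172 + 49.68/60 = 172.828000
  E ⇒ keep positive

1. -33.80660, -117.92162
2. 87.47905, 179.81983
3. -80.31589, 177.04022
4. -56.00186, 172.82800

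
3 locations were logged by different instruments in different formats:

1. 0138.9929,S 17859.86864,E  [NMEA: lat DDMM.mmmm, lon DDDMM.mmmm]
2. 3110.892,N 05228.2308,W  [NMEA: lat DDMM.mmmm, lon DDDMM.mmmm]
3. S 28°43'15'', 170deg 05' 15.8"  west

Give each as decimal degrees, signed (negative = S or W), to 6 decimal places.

1. -1.649882, 178.997811
2. 31.181533, -52.470513
3. -28.720833, -170.087722

Point 1:
  Latitude: degrees = first 2 digits = 1, minutes = 38.9929; 1 + 38.9929/60 = 1.6498817
  hemisphere S, so the sign is −
  Lon: split at 3 digits → 178° and 59.86864′; 178 + 59.86864/60 = 178.9978107
  E → positive
Point 2:
  Lat: degrees = first 2 digits = 31, minutes = 10.892; 31 + 10.892/60 = 31.1815333
  N ⇒ keep positive
  Lon: degrees = first 3 digits = 52, minutes = 28.2308; 52 + 28.2308/60 = 52.4705133
  W ⇒ negate
Point 3:
  φ: 43′ + 15″ = 43.25000′; 28 + 43.25000/60 = 28.7208333
  S → negative
  Longitude: 5′ + 15.8″ = 5.26333′; 170 + 5.26333/60 = 170.0877222
  W ⇒ negate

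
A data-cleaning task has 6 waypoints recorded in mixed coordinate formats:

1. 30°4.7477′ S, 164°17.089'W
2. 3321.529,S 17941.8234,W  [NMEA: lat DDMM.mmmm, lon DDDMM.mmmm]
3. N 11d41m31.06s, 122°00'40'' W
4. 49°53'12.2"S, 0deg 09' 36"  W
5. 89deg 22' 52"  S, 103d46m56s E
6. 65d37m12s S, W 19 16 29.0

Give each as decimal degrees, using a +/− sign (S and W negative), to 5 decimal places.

1. -30.07913, -164.28482
2. -33.35882, -179.69706
3. 11.69196, -122.01111
4. -49.88672, -0.16000
5. -89.38111, 103.78222
6. -65.62000, -19.27472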